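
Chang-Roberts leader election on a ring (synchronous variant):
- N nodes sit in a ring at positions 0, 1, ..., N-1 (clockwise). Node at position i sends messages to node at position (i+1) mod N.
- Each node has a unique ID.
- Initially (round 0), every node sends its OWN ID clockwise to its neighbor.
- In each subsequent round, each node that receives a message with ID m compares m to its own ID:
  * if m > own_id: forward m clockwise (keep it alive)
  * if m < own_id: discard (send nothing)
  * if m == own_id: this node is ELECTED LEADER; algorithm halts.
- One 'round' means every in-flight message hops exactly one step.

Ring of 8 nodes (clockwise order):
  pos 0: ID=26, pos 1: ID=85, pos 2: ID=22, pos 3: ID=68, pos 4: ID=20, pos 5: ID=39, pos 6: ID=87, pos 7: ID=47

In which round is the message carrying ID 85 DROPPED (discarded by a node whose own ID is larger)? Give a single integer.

Round 1: pos1(id85) recv 26: drop; pos2(id22) recv 85: fwd; pos3(id68) recv 22: drop; pos4(id20) recv 68: fwd; pos5(id39) recv 20: drop; pos6(id87) recv 39: drop; pos7(id47) recv 87: fwd; pos0(id26) recv 47: fwd
Round 2: pos3(id68) recv 85: fwd; pos5(id39) recv 68: fwd; pos0(id26) recv 87: fwd; pos1(id85) recv 47: drop
Round 3: pos4(id20) recv 85: fwd; pos6(id87) recv 68: drop; pos1(id85) recv 87: fwd
Round 4: pos5(id39) recv 85: fwd; pos2(id22) recv 87: fwd
Round 5: pos6(id87) recv 85: drop; pos3(id68) recv 87: fwd
Round 6: pos4(id20) recv 87: fwd
Round 7: pos5(id39) recv 87: fwd
Round 8: pos6(id87) recv 87: ELECTED
Message ID 85 originates at pos 1; dropped at pos 6 in round 5

Answer: 5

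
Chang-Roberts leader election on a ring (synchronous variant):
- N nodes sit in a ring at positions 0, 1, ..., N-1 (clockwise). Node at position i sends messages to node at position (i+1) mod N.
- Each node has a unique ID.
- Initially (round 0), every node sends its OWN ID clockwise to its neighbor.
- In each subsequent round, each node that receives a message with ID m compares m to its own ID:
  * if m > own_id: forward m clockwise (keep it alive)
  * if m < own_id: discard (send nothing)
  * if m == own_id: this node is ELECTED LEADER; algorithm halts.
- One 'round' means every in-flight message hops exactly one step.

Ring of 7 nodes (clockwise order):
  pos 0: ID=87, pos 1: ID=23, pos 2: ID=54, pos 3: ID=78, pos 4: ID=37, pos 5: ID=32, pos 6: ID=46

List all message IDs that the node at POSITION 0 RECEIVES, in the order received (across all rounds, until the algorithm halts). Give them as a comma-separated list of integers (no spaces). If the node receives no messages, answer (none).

Answer: 46,78,87

Derivation:
Round 1: pos1(id23) recv 87: fwd; pos2(id54) recv 23: drop; pos3(id78) recv 54: drop; pos4(id37) recv 78: fwd; pos5(id32) recv 37: fwd; pos6(id46) recv 32: drop; pos0(id87) recv 46: drop
Round 2: pos2(id54) recv 87: fwd; pos5(id32) recv 78: fwd; pos6(id46) recv 37: drop
Round 3: pos3(id78) recv 87: fwd; pos6(id46) recv 78: fwd
Round 4: pos4(id37) recv 87: fwd; pos0(id87) recv 78: drop
Round 5: pos5(id32) recv 87: fwd
Round 6: pos6(id46) recv 87: fwd
Round 7: pos0(id87) recv 87: ELECTED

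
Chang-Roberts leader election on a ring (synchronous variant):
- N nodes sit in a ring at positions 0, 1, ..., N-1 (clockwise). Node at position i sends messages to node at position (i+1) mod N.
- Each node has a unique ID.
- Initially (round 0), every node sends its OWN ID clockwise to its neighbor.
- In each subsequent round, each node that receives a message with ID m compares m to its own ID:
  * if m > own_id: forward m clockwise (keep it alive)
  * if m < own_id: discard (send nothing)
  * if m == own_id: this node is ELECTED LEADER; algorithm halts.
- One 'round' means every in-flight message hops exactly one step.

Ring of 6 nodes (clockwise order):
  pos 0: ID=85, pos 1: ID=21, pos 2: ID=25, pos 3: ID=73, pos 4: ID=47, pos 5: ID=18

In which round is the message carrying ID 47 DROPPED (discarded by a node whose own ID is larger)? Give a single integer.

Answer: 2

Derivation:
Round 1: pos1(id21) recv 85: fwd; pos2(id25) recv 21: drop; pos3(id73) recv 25: drop; pos4(id47) recv 73: fwd; pos5(id18) recv 47: fwd; pos0(id85) recv 18: drop
Round 2: pos2(id25) recv 85: fwd; pos5(id18) recv 73: fwd; pos0(id85) recv 47: drop
Round 3: pos3(id73) recv 85: fwd; pos0(id85) recv 73: drop
Round 4: pos4(id47) recv 85: fwd
Round 5: pos5(id18) recv 85: fwd
Round 6: pos0(id85) recv 85: ELECTED
Message ID 47 originates at pos 4; dropped at pos 0 in round 2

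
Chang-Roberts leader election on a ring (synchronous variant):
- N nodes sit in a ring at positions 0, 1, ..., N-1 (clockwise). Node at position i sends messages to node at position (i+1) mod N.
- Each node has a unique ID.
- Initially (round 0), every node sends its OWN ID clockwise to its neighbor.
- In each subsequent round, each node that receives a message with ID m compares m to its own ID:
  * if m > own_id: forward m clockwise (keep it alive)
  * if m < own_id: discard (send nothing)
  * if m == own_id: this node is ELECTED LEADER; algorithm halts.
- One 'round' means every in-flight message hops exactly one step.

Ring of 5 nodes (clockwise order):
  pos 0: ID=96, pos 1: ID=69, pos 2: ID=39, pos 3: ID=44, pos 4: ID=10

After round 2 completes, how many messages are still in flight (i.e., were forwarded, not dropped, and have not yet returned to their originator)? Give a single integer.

Round 1: pos1(id69) recv 96: fwd; pos2(id39) recv 69: fwd; pos3(id44) recv 39: drop; pos4(id10) recv 44: fwd; pos0(id96) recv 10: drop
Round 2: pos2(id39) recv 96: fwd; pos3(id44) recv 69: fwd; pos0(id96) recv 44: drop
After round 2: 2 messages still in flight

Answer: 2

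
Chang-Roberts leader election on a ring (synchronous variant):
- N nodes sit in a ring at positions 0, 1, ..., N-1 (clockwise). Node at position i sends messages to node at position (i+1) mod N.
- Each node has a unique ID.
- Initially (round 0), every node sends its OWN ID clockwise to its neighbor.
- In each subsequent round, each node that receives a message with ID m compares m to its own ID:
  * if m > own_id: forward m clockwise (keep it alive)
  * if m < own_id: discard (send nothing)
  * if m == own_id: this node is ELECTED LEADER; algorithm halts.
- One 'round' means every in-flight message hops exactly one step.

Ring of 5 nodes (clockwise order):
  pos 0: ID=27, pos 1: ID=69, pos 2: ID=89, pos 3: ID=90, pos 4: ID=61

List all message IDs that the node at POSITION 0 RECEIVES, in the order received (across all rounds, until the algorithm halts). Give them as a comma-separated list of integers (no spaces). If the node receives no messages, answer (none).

Answer: 61,90

Derivation:
Round 1: pos1(id69) recv 27: drop; pos2(id89) recv 69: drop; pos3(id90) recv 89: drop; pos4(id61) recv 90: fwd; pos0(id27) recv 61: fwd
Round 2: pos0(id27) recv 90: fwd; pos1(id69) recv 61: drop
Round 3: pos1(id69) recv 90: fwd
Round 4: pos2(id89) recv 90: fwd
Round 5: pos3(id90) recv 90: ELECTED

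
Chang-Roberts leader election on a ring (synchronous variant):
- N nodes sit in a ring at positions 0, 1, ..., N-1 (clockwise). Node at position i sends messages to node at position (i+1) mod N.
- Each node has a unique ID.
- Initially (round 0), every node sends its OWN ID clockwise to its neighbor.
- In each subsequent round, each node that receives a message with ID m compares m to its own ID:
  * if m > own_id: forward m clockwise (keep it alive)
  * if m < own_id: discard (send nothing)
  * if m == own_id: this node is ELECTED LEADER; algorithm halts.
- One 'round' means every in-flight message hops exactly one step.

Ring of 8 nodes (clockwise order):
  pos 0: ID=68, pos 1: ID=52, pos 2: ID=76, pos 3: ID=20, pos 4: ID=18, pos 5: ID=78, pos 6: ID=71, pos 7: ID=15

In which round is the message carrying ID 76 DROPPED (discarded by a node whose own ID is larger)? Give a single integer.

Answer: 3

Derivation:
Round 1: pos1(id52) recv 68: fwd; pos2(id76) recv 52: drop; pos3(id20) recv 76: fwd; pos4(id18) recv 20: fwd; pos5(id78) recv 18: drop; pos6(id71) recv 78: fwd; pos7(id15) recv 71: fwd; pos0(id68) recv 15: drop
Round 2: pos2(id76) recv 68: drop; pos4(id18) recv 76: fwd; pos5(id78) recv 20: drop; pos7(id15) recv 78: fwd; pos0(id68) recv 71: fwd
Round 3: pos5(id78) recv 76: drop; pos0(id68) recv 78: fwd; pos1(id52) recv 71: fwd
Round 4: pos1(id52) recv 78: fwd; pos2(id76) recv 71: drop
Round 5: pos2(id76) recv 78: fwd
Round 6: pos3(id20) recv 78: fwd
Round 7: pos4(id18) recv 78: fwd
Round 8: pos5(id78) recv 78: ELECTED
Message ID 76 originates at pos 2; dropped at pos 5 in round 3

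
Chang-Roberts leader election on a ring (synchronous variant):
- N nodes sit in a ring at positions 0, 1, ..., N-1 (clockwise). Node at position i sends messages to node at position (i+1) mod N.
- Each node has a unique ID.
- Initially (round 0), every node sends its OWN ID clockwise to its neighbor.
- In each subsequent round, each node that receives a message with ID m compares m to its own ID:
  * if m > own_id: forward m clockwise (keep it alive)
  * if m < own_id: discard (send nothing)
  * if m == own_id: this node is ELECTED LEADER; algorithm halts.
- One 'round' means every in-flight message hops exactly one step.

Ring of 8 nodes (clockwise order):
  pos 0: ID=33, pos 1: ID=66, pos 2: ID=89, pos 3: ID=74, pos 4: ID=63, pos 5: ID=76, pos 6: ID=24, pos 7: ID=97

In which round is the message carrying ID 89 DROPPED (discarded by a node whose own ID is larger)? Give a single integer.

Answer: 5

Derivation:
Round 1: pos1(id66) recv 33: drop; pos2(id89) recv 66: drop; pos3(id74) recv 89: fwd; pos4(id63) recv 74: fwd; pos5(id76) recv 63: drop; pos6(id24) recv 76: fwd; pos7(id97) recv 24: drop; pos0(id33) recv 97: fwd
Round 2: pos4(id63) recv 89: fwd; pos5(id76) recv 74: drop; pos7(id97) recv 76: drop; pos1(id66) recv 97: fwd
Round 3: pos5(id76) recv 89: fwd; pos2(id89) recv 97: fwd
Round 4: pos6(id24) recv 89: fwd; pos3(id74) recv 97: fwd
Round 5: pos7(id97) recv 89: drop; pos4(id63) recv 97: fwd
Round 6: pos5(id76) recv 97: fwd
Round 7: pos6(id24) recv 97: fwd
Round 8: pos7(id97) recv 97: ELECTED
Message ID 89 originates at pos 2; dropped at pos 7 in round 5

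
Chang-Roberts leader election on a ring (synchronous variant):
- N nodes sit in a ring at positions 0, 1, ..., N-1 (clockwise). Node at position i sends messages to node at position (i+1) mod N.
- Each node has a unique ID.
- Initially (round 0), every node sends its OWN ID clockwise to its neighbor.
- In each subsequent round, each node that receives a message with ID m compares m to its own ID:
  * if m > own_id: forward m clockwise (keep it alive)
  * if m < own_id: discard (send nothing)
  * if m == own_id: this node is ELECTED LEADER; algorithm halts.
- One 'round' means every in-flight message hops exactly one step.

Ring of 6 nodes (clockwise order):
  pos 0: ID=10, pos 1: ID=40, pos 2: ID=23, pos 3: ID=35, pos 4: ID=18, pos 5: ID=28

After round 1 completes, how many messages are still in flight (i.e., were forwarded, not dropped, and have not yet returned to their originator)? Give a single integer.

Round 1: pos1(id40) recv 10: drop; pos2(id23) recv 40: fwd; pos3(id35) recv 23: drop; pos4(id18) recv 35: fwd; pos5(id28) recv 18: drop; pos0(id10) recv 28: fwd
After round 1: 3 messages still in flight

Answer: 3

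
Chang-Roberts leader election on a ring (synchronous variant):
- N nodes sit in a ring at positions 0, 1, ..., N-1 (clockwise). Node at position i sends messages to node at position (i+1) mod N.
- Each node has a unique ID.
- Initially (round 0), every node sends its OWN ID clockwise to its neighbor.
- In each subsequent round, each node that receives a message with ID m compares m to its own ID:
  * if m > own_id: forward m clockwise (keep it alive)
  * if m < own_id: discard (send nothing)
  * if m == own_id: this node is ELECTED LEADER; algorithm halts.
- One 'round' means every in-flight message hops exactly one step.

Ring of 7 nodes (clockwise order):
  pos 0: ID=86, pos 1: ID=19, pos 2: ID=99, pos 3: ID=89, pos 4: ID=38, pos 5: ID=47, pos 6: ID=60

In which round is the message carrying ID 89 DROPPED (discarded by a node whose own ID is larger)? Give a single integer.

Answer: 6

Derivation:
Round 1: pos1(id19) recv 86: fwd; pos2(id99) recv 19: drop; pos3(id89) recv 99: fwd; pos4(id38) recv 89: fwd; pos5(id47) recv 38: drop; pos6(id60) recv 47: drop; pos0(id86) recv 60: drop
Round 2: pos2(id99) recv 86: drop; pos4(id38) recv 99: fwd; pos5(id47) recv 89: fwd
Round 3: pos5(id47) recv 99: fwd; pos6(id60) recv 89: fwd
Round 4: pos6(id60) recv 99: fwd; pos0(id86) recv 89: fwd
Round 5: pos0(id86) recv 99: fwd; pos1(id19) recv 89: fwd
Round 6: pos1(id19) recv 99: fwd; pos2(id99) recv 89: drop
Round 7: pos2(id99) recv 99: ELECTED
Message ID 89 originates at pos 3; dropped at pos 2 in round 6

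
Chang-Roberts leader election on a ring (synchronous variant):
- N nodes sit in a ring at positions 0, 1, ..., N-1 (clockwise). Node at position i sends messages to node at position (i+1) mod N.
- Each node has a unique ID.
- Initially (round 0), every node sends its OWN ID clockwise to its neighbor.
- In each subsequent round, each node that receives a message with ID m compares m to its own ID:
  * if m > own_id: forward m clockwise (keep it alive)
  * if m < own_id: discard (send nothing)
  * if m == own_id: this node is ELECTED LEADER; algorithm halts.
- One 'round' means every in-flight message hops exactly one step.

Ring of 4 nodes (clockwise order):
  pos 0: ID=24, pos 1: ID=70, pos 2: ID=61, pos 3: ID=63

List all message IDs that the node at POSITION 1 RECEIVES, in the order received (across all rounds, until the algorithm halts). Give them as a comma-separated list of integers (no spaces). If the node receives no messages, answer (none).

Answer: 24,63,70

Derivation:
Round 1: pos1(id70) recv 24: drop; pos2(id61) recv 70: fwd; pos3(id63) recv 61: drop; pos0(id24) recv 63: fwd
Round 2: pos3(id63) recv 70: fwd; pos1(id70) recv 63: drop
Round 3: pos0(id24) recv 70: fwd
Round 4: pos1(id70) recv 70: ELECTED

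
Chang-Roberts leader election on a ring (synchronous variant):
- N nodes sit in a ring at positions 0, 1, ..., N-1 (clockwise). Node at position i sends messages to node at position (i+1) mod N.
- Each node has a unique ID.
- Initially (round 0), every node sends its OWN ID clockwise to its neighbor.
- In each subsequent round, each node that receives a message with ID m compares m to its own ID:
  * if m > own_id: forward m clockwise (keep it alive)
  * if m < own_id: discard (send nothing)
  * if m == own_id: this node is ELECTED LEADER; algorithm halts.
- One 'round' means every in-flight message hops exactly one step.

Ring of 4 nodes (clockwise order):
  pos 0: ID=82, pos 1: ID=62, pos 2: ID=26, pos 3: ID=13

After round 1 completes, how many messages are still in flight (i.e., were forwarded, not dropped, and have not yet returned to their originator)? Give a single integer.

Round 1: pos1(id62) recv 82: fwd; pos2(id26) recv 62: fwd; pos3(id13) recv 26: fwd; pos0(id82) recv 13: drop
After round 1: 3 messages still in flight

Answer: 3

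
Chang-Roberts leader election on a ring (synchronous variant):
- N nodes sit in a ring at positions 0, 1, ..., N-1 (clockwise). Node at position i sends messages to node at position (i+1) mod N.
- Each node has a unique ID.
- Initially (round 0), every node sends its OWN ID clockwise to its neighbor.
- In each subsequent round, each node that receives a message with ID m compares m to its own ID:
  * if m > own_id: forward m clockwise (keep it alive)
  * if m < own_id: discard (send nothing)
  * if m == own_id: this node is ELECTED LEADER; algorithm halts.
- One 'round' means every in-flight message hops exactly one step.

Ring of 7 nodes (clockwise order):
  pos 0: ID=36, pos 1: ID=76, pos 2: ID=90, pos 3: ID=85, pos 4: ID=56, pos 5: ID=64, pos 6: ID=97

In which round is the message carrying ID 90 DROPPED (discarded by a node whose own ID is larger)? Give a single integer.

Answer: 4

Derivation:
Round 1: pos1(id76) recv 36: drop; pos2(id90) recv 76: drop; pos3(id85) recv 90: fwd; pos4(id56) recv 85: fwd; pos5(id64) recv 56: drop; pos6(id97) recv 64: drop; pos0(id36) recv 97: fwd
Round 2: pos4(id56) recv 90: fwd; pos5(id64) recv 85: fwd; pos1(id76) recv 97: fwd
Round 3: pos5(id64) recv 90: fwd; pos6(id97) recv 85: drop; pos2(id90) recv 97: fwd
Round 4: pos6(id97) recv 90: drop; pos3(id85) recv 97: fwd
Round 5: pos4(id56) recv 97: fwd
Round 6: pos5(id64) recv 97: fwd
Round 7: pos6(id97) recv 97: ELECTED
Message ID 90 originates at pos 2; dropped at pos 6 in round 4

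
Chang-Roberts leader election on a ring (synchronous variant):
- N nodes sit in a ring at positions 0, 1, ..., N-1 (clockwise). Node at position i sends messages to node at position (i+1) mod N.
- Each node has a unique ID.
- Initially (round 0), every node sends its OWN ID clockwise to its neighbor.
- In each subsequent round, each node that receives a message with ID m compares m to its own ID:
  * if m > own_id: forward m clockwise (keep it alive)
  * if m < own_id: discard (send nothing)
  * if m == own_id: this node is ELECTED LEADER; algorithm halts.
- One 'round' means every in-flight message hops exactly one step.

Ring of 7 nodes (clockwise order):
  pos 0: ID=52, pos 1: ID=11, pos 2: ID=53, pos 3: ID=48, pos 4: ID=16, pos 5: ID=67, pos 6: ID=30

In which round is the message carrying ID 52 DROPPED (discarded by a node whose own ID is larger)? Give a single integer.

Answer: 2

Derivation:
Round 1: pos1(id11) recv 52: fwd; pos2(id53) recv 11: drop; pos3(id48) recv 53: fwd; pos4(id16) recv 48: fwd; pos5(id67) recv 16: drop; pos6(id30) recv 67: fwd; pos0(id52) recv 30: drop
Round 2: pos2(id53) recv 52: drop; pos4(id16) recv 53: fwd; pos5(id67) recv 48: drop; pos0(id52) recv 67: fwd
Round 3: pos5(id67) recv 53: drop; pos1(id11) recv 67: fwd
Round 4: pos2(id53) recv 67: fwd
Round 5: pos3(id48) recv 67: fwd
Round 6: pos4(id16) recv 67: fwd
Round 7: pos5(id67) recv 67: ELECTED
Message ID 52 originates at pos 0; dropped at pos 2 in round 2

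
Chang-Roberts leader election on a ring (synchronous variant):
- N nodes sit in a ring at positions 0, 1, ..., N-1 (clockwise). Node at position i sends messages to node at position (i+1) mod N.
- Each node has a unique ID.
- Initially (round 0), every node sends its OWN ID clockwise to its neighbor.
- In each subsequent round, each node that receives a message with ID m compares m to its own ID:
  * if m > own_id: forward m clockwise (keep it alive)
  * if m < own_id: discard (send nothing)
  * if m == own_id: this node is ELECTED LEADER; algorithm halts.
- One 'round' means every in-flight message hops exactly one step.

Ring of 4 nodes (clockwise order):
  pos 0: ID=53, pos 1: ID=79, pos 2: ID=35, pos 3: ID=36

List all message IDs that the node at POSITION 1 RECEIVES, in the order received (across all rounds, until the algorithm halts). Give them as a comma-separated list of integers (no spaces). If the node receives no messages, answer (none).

Round 1: pos1(id79) recv 53: drop; pos2(id35) recv 79: fwd; pos3(id36) recv 35: drop; pos0(id53) recv 36: drop
Round 2: pos3(id36) recv 79: fwd
Round 3: pos0(id53) recv 79: fwd
Round 4: pos1(id79) recv 79: ELECTED

Answer: 53,79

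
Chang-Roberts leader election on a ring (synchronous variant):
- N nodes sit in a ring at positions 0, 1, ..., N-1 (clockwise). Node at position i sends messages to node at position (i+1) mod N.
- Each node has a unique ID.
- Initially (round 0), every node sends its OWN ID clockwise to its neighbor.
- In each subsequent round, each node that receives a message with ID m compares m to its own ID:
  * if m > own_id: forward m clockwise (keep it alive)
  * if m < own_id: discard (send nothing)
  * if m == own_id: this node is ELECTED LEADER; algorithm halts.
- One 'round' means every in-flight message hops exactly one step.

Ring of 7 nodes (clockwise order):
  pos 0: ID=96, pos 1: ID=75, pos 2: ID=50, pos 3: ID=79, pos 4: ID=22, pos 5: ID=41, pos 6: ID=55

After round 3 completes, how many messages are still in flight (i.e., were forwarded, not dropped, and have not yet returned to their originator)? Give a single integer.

Answer: 2

Derivation:
Round 1: pos1(id75) recv 96: fwd; pos2(id50) recv 75: fwd; pos3(id79) recv 50: drop; pos4(id22) recv 79: fwd; pos5(id41) recv 22: drop; pos6(id55) recv 41: drop; pos0(id96) recv 55: drop
Round 2: pos2(id50) recv 96: fwd; pos3(id79) recv 75: drop; pos5(id41) recv 79: fwd
Round 3: pos3(id79) recv 96: fwd; pos6(id55) recv 79: fwd
After round 3: 2 messages still in flight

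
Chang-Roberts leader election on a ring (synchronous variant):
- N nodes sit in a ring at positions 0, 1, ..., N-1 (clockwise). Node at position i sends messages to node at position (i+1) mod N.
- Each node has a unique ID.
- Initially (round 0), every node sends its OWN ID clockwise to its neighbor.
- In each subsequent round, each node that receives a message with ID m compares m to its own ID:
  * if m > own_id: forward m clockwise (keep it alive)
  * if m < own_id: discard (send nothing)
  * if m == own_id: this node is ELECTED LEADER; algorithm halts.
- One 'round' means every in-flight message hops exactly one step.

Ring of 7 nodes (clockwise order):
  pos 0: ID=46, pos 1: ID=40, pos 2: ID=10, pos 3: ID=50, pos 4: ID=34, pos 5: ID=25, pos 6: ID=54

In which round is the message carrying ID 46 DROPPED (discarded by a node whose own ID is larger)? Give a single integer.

Round 1: pos1(id40) recv 46: fwd; pos2(id10) recv 40: fwd; pos3(id50) recv 10: drop; pos4(id34) recv 50: fwd; pos5(id25) recv 34: fwd; pos6(id54) recv 25: drop; pos0(id46) recv 54: fwd
Round 2: pos2(id10) recv 46: fwd; pos3(id50) recv 40: drop; pos5(id25) recv 50: fwd; pos6(id54) recv 34: drop; pos1(id40) recv 54: fwd
Round 3: pos3(id50) recv 46: drop; pos6(id54) recv 50: drop; pos2(id10) recv 54: fwd
Round 4: pos3(id50) recv 54: fwd
Round 5: pos4(id34) recv 54: fwd
Round 6: pos5(id25) recv 54: fwd
Round 7: pos6(id54) recv 54: ELECTED
Message ID 46 originates at pos 0; dropped at pos 3 in round 3

Answer: 3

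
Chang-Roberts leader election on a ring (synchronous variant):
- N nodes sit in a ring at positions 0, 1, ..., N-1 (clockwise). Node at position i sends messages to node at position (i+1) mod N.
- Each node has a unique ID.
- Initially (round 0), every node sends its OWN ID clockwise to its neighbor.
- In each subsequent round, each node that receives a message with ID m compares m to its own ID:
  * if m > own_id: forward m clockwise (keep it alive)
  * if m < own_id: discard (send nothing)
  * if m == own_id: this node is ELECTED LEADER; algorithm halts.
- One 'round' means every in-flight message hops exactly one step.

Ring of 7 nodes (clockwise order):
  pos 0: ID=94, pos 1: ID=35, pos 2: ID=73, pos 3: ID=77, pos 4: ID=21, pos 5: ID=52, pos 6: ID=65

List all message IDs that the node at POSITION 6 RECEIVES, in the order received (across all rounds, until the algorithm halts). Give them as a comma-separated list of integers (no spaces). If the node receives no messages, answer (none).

Answer: 52,77,94

Derivation:
Round 1: pos1(id35) recv 94: fwd; pos2(id73) recv 35: drop; pos3(id77) recv 73: drop; pos4(id21) recv 77: fwd; pos5(id52) recv 21: drop; pos6(id65) recv 52: drop; pos0(id94) recv 65: drop
Round 2: pos2(id73) recv 94: fwd; pos5(id52) recv 77: fwd
Round 3: pos3(id77) recv 94: fwd; pos6(id65) recv 77: fwd
Round 4: pos4(id21) recv 94: fwd; pos0(id94) recv 77: drop
Round 5: pos5(id52) recv 94: fwd
Round 6: pos6(id65) recv 94: fwd
Round 7: pos0(id94) recv 94: ELECTED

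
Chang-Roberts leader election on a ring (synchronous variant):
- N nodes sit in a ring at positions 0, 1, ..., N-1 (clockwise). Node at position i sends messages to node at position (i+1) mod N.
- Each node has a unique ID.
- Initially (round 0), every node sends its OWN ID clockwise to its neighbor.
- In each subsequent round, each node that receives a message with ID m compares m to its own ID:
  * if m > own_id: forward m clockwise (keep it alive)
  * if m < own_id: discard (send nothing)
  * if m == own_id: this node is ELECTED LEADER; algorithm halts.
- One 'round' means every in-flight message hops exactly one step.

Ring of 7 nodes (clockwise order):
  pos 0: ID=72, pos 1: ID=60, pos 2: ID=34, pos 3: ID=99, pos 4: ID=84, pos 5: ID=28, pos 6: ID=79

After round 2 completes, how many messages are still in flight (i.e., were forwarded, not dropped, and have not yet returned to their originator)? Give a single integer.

Answer: 4

Derivation:
Round 1: pos1(id60) recv 72: fwd; pos2(id34) recv 60: fwd; pos3(id99) recv 34: drop; pos4(id84) recv 99: fwd; pos5(id28) recv 84: fwd; pos6(id79) recv 28: drop; pos0(id72) recv 79: fwd
Round 2: pos2(id34) recv 72: fwd; pos3(id99) recv 60: drop; pos5(id28) recv 99: fwd; pos6(id79) recv 84: fwd; pos1(id60) recv 79: fwd
After round 2: 4 messages still in flight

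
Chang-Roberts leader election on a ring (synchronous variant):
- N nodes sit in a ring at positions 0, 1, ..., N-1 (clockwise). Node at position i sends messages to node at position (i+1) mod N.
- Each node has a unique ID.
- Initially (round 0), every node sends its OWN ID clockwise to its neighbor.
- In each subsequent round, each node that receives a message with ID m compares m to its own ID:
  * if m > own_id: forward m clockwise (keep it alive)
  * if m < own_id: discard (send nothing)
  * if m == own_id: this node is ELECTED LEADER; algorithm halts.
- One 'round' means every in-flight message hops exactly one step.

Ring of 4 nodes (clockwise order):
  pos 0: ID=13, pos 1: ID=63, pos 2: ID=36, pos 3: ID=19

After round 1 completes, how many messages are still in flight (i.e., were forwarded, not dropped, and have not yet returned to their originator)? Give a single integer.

Round 1: pos1(id63) recv 13: drop; pos2(id36) recv 63: fwd; pos3(id19) recv 36: fwd; pos0(id13) recv 19: fwd
After round 1: 3 messages still in flight

Answer: 3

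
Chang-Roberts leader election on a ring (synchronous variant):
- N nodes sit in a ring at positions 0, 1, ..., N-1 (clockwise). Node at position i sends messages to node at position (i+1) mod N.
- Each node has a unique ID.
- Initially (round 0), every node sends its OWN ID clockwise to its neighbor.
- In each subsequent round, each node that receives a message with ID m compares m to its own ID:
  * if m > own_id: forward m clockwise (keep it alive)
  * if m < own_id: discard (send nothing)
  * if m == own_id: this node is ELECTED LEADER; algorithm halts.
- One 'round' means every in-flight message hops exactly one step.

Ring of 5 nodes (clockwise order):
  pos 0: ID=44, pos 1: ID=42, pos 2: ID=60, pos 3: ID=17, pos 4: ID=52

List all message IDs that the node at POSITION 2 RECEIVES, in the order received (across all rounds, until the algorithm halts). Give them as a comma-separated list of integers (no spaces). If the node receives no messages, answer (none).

Round 1: pos1(id42) recv 44: fwd; pos2(id60) recv 42: drop; pos3(id17) recv 60: fwd; pos4(id52) recv 17: drop; pos0(id44) recv 52: fwd
Round 2: pos2(id60) recv 44: drop; pos4(id52) recv 60: fwd; pos1(id42) recv 52: fwd
Round 3: pos0(id44) recv 60: fwd; pos2(id60) recv 52: drop
Round 4: pos1(id42) recv 60: fwd
Round 5: pos2(id60) recv 60: ELECTED

Answer: 42,44,52,60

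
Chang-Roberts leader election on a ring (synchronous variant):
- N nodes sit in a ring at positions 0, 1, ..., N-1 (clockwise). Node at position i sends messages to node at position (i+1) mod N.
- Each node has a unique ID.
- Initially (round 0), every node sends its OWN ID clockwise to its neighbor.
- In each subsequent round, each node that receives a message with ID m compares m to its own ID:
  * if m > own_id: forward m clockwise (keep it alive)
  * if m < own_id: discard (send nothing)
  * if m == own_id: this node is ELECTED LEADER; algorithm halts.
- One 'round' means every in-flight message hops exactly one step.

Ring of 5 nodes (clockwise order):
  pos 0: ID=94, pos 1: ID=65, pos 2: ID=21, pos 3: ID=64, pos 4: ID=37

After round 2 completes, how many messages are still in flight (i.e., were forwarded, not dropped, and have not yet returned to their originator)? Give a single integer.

Answer: 2

Derivation:
Round 1: pos1(id65) recv 94: fwd; pos2(id21) recv 65: fwd; pos3(id64) recv 21: drop; pos4(id37) recv 64: fwd; pos0(id94) recv 37: drop
Round 2: pos2(id21) recv 94: fwd; pos3(id64) recv 65: fwd; pos0(id94) recv 64: drop
After round 2: 2 messages still in flight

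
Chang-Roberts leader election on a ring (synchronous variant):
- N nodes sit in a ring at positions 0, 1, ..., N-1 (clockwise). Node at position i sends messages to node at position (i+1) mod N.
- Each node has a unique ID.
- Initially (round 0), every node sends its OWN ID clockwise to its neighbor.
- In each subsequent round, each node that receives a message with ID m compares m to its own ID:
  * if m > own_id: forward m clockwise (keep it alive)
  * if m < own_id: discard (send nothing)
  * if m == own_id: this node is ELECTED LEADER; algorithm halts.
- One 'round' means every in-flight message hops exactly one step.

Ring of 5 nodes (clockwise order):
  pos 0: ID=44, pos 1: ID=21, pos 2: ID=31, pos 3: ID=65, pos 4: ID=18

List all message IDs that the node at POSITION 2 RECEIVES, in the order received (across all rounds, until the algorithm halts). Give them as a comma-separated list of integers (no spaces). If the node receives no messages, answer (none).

Round 1: pos1(id21) recv 44: fwd; pos2(id31) recv 21: drop; pos3(id65) recv 31: drop; pos4(id18) recv 65: fwd; pos0(id44) recv 18: drop
Round 2: pos2(id31) recv 44: fwd; pos0(id44) recv 65: fwd
Round 3: pos3(id65) recv 44: drop; pos1(id21) recv 65: fwd
Round 4: pos2(id31) recv 65: fwd
Round 5: pos3(id65) recv 65: ELECTED

Answer: 21,44,65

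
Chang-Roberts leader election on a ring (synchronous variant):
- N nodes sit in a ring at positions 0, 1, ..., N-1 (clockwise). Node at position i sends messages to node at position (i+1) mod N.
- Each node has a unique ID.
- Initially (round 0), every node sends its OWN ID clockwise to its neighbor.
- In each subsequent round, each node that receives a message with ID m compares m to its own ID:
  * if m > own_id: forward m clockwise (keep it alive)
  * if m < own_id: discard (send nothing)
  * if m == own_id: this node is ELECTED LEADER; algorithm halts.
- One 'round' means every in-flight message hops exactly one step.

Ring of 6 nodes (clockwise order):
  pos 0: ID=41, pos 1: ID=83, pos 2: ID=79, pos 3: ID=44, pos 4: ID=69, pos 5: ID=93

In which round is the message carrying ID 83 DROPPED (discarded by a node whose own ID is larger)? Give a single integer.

Round 1: pos1(id83) recv 41: drop; pos2(id79) recv 83: fwd; pos3(id44) recv 79: fwd; pos4(id69) recv 44: drop; pos5(id93) recv 69: drop; pos0(id41) recv 93: fwd
Round 2: pos3(id44) recv 83: fwd; pos4(id69) recv 79: fwd; pos1(id83) recv 93: fwd
Round 3: pos4(id69) recv 83: fwd; pos5(id93) recv 79: drop; pos2(id79) recv 93: fwd
Round 4: pos5(id93) recv 83: drop; pos3(id44) recv 93: fwd
Round 5: pos4(id69) recv 93: fwd
Round 6: pos5(id93) recv 93: ELECTED
Message ID 83 originates at pos 1; dropped at pos 5 in round 4

Answer: 4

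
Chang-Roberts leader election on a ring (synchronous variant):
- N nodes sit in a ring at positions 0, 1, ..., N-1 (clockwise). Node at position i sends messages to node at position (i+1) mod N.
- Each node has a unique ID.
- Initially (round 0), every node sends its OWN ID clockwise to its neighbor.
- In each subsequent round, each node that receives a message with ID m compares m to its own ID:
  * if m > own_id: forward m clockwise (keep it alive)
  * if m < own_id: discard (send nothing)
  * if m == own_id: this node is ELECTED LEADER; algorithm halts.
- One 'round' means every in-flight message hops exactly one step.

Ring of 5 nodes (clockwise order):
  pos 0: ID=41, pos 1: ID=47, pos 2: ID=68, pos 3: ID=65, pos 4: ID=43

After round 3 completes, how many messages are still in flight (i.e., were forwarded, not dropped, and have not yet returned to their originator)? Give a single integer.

Answer: 2

Derivation:
Round 1: pos1(id47) recv 41: drop; pos2(id68) recv 47: drop; pos3(id65) recv 68: fwd; pos4(id43) recv 65: fwd; pos0(id41) recv 43: fwd
Round 2: pos4(id43) recv 68: fwd; pos0(id41) recv 65: fwd; pos1(id47) recv 43: drop
Round 3: pos0(id41) recv 68: fwd; pos1(id47) recv 65: fwd
After round 3: 2 messages still in flight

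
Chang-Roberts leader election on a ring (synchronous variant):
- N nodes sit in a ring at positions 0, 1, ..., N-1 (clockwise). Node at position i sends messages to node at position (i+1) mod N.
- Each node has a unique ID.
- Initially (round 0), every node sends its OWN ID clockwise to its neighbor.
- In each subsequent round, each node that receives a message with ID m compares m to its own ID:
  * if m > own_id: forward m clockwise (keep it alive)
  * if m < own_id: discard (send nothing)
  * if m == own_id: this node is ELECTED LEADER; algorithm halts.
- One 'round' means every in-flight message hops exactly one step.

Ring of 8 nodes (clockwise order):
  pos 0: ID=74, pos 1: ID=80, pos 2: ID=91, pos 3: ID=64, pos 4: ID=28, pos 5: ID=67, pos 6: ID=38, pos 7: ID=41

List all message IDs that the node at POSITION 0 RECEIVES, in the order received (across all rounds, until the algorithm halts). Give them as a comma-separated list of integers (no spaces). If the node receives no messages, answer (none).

Answer: 41,67,91

Derivation:
Round 1: pos1(id80) recv 74: drop; pos2(id91) recv 80: drop; pos3(id64) recv 91: fwd; pos4(id28) recv 64: fwd; pos5(id67) recv 28: drop; pos6(id38) recv 67: fwd; pos7(id41) recv 38: drop; pos0(id74) recv 41: drop
Round 2: pos4(id28) recv 91: fwd; pos5(id67) recv 64: drop; pos7(id41) recv 67: fwd
Round 3: pos5(id67) recv 91: fwd; pos0(id74) recv 67: drop
Round 4: pos6(id38) recv 91: fwd
Round 5: pos7(id41) recv 91: fwd
Round 6: pos0(id74) recv 91: fwd
Round 7: pos1(id80) recv 91: fwd
Round 8: pos2(id91) recv 91: ELECTED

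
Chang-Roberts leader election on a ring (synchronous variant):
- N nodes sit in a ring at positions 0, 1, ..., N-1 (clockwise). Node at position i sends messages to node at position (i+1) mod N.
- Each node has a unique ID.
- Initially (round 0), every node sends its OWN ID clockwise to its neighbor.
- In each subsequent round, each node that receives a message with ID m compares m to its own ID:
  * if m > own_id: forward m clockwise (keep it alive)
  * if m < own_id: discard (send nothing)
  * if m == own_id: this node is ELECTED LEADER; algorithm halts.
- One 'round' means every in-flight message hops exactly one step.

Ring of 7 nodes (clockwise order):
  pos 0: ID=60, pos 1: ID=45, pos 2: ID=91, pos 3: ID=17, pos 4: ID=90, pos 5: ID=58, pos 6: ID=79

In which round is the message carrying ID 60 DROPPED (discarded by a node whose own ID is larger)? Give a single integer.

Answer: 2

Derivation:
Round 1: pos1(id45) recv 60: fwd; pos2(id91) recv 45: drop; pos3(id17) recv 91: fwd; pos4(id90) recv 17: drop; pos5(id58) recv 90: fwd; pos6(id79) recv 58: drop; pos0(id60) recv 79: fwd
Round 2: pos2(id91) recv 60: drop; pos4(id90) recv 91: fwd; pos6(id79) recv 90: fwd; pos1(id45) recv 79: fwd
Round 3: pos5(id58) recv 91: fwd; pos0(id60) recv 90: fwd; pos2(id91) recv 79: drop
Round 4: pos6(id79) recv 91: fwd; pos1(id45) recv 90: fwd
Round 5: pos0(id60) recv 91: fwd; pos2(id91) recv 90: drop
Round 6: pos1(id45) recv 91: fwd
Round 7: pos2(id91) recv 91: ELECTED
Message ID 60 originates at pos 0; dropped at pos 2 in round 2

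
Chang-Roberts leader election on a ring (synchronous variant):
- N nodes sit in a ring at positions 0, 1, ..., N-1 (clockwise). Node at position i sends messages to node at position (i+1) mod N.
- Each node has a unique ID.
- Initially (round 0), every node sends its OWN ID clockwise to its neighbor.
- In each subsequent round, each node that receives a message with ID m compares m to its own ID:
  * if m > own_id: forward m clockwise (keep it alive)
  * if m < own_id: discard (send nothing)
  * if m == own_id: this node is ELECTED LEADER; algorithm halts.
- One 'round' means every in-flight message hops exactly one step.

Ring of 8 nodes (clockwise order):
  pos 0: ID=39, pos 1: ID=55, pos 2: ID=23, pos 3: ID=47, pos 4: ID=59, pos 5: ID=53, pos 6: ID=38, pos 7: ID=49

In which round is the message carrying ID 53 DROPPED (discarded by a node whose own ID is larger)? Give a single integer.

Round 1: pos1(id55) recv 39: drop; pos2(id23) recv 55: fwd; pos3(id47) recv 23: drop; pos4(id59) recv 47: drop; pos5(id53) recv 59: fwd; pos6(id38) recv 53: fwd; pos7(id49) recv 38: drop; pos0(id39) recv 49: fwd
Round 2: pos3(id47) recv 55: fwd; pos6(id38) recv 59: fwd; pos7(id49) recv 53: fwd; pos1(id55) recv 49: drop
Round 3: pos4(id59) recv 55: drop; pos7(id49) recv 59: fwd; pos0(id39) recv 53: fwd
Round 4: pos0(id39) recv 59: fwd; pos1(id55) recv 53: drop
Round 5: pos1(id55) recv 59: fwd
Round 6: pos2(id23) recv 59: fwd
Round 7: pos3(id47) recv 59: fwd
Round 8: pos4(id59) recv 59: ELECTED
Message ID 53 originates at pos 5; dropped at pos 1 in round 4

Answer: 4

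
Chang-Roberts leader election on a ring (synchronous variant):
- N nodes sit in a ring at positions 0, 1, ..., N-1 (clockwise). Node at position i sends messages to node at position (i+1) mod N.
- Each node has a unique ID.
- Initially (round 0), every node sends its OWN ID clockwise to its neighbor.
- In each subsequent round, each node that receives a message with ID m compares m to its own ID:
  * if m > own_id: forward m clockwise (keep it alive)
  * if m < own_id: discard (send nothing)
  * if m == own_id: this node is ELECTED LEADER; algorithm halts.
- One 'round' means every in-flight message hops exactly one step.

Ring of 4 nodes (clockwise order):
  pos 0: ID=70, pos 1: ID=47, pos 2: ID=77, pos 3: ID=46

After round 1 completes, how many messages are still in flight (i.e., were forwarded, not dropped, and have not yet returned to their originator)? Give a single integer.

Round 1: pos1(id47) recv 70: fwd; pos2(id77) recv 47: drop; pos3(id46) recv 77: fwd; pos0(id70) recv 46: drop
After round 1: 2 messages still in flight

Answer: 2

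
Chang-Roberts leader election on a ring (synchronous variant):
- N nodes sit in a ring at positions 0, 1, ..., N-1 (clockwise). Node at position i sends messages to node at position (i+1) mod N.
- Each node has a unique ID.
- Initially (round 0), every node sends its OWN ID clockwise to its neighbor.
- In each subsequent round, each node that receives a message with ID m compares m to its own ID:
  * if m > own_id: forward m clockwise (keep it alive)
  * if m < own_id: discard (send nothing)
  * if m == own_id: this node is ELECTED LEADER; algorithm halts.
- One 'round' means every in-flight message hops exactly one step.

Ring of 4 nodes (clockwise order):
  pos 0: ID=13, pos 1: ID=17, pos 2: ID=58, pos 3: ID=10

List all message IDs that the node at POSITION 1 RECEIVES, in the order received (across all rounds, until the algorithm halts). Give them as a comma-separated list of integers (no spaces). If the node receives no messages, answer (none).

Answer: 13,58

Derivation:
Round 1: pos1(id17) recv 13: drop; pos2(id58) recv 17: drop; pos3(id10) recv 58: fwd; pos0(id13) recv 10: drop
Round 2: pos0(id13) recv 58: fwd
Round 3: pos1(id17) recv 58: fwd
Round 4: pos2(id58) recv 58: ELECTED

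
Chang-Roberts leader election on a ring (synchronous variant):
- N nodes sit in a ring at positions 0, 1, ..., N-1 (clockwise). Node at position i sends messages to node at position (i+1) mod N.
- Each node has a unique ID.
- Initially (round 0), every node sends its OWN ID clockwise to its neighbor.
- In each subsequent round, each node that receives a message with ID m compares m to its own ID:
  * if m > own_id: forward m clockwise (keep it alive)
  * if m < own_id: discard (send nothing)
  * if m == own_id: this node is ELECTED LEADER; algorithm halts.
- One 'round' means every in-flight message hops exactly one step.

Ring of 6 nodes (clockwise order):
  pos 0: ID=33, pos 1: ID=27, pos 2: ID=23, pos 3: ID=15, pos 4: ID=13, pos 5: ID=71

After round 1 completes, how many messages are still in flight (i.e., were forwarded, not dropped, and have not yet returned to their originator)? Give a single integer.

Answer: 5

Derivation:
Round 1: pos1(id27) recv 33: fwd; pos2(id23) recv 27: fwd; pos3(id15) recv 23: fwd; pos4(id13) recv 15: fwd; pos5(id71) recv 13: drop; pos0(id33) recv 71: fwd
After round 1: 5 messages still in flight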